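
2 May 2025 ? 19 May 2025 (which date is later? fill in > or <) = <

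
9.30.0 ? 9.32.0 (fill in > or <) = <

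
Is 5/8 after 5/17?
No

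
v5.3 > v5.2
True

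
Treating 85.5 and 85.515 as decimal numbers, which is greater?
85.515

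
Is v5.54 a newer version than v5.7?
Yes. Version numbers are compared segment by segment as integers, not as decimals: minor version 54 > 7, so v5.54 > v5.7 (even though the decimal 5.54 < 5.7).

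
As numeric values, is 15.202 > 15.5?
False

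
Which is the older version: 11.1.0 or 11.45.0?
11.1.0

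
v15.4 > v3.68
True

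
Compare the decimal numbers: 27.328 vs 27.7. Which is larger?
27.7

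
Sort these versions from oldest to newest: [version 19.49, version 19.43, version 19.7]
[version 19.7, version 19.43, version 19.49]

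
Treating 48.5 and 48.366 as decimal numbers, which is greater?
48.5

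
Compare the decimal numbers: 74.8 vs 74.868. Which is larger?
74.868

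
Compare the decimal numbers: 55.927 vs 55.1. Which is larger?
55.927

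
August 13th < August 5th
False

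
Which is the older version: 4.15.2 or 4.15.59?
4.15.2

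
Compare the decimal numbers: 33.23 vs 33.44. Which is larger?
33.44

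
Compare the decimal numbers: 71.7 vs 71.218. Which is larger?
71.7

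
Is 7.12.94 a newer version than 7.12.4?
Yes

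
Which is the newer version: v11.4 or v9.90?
v11.4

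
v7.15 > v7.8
True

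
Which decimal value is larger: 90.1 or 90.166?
90.166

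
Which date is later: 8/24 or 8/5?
8/24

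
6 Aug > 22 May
True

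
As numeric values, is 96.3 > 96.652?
False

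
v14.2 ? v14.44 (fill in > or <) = <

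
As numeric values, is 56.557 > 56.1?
True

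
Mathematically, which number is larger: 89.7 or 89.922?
89.922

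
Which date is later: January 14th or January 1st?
January 14th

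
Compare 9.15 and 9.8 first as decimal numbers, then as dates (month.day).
As decimals: 9.15 < 9.8. As dates: 9/15 is later than 9/8 (day 15 > day 8).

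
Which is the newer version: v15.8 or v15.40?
v15.40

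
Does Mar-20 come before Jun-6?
Yes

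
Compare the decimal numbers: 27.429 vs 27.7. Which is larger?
27.7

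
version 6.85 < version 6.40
False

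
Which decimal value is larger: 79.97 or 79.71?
79.97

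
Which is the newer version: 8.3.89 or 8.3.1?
8.3.89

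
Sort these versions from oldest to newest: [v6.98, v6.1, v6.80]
[v6.1, v6.80, v6.98]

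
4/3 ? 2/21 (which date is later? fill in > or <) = >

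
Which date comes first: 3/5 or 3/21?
3/5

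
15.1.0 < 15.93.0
True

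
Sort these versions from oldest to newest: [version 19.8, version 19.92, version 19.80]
[version 19.8, version 19.80, version 19.92]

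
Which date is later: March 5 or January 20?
March 5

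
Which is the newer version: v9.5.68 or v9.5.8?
v9.5.68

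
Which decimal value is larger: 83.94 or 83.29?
83.94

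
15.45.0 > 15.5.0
True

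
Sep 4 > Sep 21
False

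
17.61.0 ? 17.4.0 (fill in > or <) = >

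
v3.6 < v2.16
False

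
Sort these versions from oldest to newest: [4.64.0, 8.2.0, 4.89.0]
[4.64.0, 4.89.0, 8.2.0]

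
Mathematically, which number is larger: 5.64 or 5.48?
5.64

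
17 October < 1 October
False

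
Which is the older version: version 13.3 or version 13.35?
version 13.3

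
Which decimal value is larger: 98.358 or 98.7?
98.7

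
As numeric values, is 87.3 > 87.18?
True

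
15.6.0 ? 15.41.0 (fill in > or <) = <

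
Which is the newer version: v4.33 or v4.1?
v4.33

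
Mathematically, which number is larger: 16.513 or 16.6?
16.6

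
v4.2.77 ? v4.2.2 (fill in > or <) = >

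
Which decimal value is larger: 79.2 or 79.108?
79.2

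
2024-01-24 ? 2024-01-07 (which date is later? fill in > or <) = >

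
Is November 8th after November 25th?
No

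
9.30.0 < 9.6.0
False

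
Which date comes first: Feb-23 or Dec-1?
Feb-23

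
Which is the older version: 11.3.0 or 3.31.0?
3.31.0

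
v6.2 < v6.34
True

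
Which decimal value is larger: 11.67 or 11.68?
11.68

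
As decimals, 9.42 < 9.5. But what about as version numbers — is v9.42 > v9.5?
True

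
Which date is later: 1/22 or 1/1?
1/22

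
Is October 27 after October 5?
Yes. Day 27 comes after day 5 in October — this is a date comparison, not a decimal one (the decimal 10.27 would be smaller than 10.5).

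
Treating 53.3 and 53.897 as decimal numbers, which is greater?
53.897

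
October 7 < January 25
False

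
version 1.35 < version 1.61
True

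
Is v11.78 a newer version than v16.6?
No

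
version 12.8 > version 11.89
True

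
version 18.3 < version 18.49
True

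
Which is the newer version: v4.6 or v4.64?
v4.64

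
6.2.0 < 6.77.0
True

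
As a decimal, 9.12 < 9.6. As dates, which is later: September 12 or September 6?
September 12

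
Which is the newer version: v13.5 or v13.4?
v13.5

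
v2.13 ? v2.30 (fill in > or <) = <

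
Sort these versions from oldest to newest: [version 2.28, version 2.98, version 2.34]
[version 2.28, version 2.34, version 2.98]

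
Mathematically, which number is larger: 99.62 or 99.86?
99.86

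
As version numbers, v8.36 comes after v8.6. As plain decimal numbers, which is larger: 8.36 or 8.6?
8.6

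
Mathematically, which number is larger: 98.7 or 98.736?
98.736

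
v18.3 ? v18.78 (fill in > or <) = <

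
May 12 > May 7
True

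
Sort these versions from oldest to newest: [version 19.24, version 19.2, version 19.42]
[version 19.2, version 19.24, version 19.42]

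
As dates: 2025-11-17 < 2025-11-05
False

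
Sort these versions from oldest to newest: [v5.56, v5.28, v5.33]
[v5.28, v5.33, v5.56]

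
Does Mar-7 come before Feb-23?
No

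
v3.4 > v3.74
False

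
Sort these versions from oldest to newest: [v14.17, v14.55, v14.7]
[v14.7, v14.17, v14.55]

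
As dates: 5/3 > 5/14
False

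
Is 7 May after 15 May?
No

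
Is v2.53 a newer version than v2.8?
Yes. Version numbers are compared segment by segment as integers, not as decimals: minor version 53 > 8, so v2.53 > v2.8 (even though the decimal 2.53 < 2.8).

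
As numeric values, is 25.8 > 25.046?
True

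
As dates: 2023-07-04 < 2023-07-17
True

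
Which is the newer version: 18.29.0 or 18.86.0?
18.86.0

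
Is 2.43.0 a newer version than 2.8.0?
Yes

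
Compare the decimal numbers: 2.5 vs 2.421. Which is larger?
2.5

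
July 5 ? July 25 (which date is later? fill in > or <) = <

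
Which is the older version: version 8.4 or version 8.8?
version 8.4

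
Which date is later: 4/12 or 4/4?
4/12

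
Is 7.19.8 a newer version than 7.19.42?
No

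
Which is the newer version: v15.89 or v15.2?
v15.89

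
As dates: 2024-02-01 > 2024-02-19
False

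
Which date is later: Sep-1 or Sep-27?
Sep-27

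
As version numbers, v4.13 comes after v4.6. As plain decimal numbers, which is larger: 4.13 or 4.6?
4.6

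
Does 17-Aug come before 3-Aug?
No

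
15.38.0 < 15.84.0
True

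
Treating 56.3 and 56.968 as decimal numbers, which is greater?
56.968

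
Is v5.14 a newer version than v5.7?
Yes. Version numbers are compared segment by segment as integers, not as decimals: minor version 14 > 7, so v5.14 > v5.7 (even though the decimal 5.14 < 5.7).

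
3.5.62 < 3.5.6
False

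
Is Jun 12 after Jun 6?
Yes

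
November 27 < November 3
False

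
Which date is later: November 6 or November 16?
November 16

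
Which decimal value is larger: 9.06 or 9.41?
9.41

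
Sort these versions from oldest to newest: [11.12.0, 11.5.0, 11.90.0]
[11.5.0, 11.12.0, 11.90.0]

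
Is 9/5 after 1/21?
Yes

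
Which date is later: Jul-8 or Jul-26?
Jul-26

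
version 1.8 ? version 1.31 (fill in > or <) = <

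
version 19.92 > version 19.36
True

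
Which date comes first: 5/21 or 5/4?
5/4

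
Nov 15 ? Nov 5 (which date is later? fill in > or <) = >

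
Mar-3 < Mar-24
True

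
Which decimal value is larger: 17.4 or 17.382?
17.4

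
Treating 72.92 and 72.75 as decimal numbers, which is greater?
72.92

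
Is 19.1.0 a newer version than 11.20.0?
Yes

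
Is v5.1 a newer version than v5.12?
No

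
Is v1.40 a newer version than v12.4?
No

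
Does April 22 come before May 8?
Yes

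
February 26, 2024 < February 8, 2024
False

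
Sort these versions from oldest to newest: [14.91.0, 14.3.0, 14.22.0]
[14.3.0, 14.22.0, 14.91.0]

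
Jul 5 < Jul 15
True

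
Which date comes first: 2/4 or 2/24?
2/4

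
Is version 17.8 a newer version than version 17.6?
Yes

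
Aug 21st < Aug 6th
False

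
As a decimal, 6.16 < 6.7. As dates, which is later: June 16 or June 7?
June 16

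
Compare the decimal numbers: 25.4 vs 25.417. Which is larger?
25.417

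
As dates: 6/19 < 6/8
False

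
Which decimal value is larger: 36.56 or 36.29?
36.56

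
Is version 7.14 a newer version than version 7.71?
No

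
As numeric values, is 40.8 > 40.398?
True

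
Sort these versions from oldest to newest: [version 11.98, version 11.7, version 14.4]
[version 11.7, version 11.98, version 14.4]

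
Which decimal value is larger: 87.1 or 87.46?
87.46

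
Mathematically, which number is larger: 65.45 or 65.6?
65.6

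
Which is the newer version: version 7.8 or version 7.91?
version 7.91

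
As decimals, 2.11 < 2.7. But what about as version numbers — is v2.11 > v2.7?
True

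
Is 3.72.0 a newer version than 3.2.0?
Yes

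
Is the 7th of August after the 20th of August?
No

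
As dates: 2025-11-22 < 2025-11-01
False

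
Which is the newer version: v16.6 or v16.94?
v16.94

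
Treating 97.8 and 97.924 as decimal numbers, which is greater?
97.924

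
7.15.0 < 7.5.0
False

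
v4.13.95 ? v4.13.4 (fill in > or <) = >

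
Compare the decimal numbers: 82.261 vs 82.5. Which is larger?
82.5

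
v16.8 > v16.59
False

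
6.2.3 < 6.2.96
True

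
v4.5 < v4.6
True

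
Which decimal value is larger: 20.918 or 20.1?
20.918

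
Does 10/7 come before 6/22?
No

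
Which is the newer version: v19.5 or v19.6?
v19.6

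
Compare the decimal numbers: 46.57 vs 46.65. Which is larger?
46.65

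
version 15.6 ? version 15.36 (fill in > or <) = <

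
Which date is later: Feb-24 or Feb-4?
Feb-24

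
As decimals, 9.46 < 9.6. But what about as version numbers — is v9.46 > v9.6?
True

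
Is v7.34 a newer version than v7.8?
Yes. Version numbers are compared segment by segment as integers, not as decimals: minor version 34 > 8, so v7.34 > v7.8 (even though the decimal 7.34 < 7.8).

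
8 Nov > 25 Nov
False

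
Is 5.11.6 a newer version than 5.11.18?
No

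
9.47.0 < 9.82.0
True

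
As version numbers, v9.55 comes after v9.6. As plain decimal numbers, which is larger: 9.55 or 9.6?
9.6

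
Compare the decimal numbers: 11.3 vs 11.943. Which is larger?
11.943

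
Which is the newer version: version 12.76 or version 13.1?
version 13.1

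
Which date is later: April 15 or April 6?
April 15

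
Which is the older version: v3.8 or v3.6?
v3.6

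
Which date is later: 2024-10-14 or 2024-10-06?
2024-10-14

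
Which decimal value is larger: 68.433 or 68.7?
68.7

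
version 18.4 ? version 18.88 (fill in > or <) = <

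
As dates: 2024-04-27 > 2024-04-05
True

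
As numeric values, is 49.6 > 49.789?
False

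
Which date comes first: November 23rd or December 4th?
November 23rd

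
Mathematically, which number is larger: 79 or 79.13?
79.13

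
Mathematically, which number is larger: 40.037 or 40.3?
40.3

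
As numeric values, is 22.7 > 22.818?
False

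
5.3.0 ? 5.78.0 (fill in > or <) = <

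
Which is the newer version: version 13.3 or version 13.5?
version 13.5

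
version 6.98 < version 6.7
False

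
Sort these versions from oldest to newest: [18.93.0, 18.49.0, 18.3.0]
[18.3.0, 18.49.0, 18.93.0]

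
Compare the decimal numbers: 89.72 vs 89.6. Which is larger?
89.72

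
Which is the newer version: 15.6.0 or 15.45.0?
15.45.0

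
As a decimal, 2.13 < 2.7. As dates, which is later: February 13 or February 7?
February 13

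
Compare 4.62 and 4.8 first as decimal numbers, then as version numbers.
As decimals: 4.62 < 4.8. As versions: v4.62 > v4.8 (minor version 62 > 8).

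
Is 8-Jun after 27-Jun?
No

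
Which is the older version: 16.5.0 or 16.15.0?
16.5.0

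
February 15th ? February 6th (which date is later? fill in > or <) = >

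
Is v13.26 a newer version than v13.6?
Yes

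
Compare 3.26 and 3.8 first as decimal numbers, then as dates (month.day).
As decimals: 3.26 < 3.8. As dates: 3/26 is later than 3/8 (day 26 > day 8).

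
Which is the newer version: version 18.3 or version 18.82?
version 18.82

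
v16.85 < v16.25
False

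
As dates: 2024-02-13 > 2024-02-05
True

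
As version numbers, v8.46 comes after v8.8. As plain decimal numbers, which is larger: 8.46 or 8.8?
8.8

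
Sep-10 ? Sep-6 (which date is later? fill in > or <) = >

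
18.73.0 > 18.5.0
True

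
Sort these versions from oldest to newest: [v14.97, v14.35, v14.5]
[v14.5, v14.35, v14.97]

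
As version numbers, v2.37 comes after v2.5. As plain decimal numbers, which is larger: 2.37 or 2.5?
2.5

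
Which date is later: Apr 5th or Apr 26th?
Apr 26th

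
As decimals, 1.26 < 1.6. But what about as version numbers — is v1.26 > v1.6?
True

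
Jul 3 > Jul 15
False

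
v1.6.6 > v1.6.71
False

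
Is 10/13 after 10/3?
Yes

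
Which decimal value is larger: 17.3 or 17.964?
17.964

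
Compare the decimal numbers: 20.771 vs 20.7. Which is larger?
20.771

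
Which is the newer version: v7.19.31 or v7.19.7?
v7.19.31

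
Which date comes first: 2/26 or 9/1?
2/26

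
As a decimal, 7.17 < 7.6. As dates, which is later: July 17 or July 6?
July 17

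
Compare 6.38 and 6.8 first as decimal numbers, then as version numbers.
As decimals: 6.38 < 6.8. As versions: v6.38 > v6.8 (minor version 38 > 8).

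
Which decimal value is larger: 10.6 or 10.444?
10.6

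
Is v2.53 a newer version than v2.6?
Yes. Version numbers are compared segment by segment as integers, not as decimals: minor version 53 > 6, so v2.53 > v2.6 (even though the decimal 2.53 < 2.6).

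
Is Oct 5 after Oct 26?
No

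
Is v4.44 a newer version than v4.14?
Yes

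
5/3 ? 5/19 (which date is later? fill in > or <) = <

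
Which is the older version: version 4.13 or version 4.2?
version 4.2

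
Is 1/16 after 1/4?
Yes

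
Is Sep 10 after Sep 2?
Yes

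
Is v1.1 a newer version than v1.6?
No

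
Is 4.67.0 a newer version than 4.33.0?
Yes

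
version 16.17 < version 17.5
True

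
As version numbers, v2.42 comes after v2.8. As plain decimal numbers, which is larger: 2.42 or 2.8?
2.8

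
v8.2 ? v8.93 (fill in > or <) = <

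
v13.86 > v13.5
True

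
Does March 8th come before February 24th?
No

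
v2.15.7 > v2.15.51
False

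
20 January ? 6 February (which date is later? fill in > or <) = <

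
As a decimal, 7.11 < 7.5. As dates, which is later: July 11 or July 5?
July 11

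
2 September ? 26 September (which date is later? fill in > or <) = <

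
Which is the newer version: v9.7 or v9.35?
v9.35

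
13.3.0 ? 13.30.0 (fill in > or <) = <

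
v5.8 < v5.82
True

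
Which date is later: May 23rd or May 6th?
May 23rd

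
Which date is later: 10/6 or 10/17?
10/17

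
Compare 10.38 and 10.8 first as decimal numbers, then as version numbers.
As decimals: 10.38 < 10.8. As versions: v10.38 > v10.8 (minor version 38 > 8).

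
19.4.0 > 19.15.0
False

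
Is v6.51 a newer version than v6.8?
Yes. Version numbers are compared segment by segment as integers, not as decimals: minor version 51 > 8, so v6.51 > v6.8 (even though the decimal 6.51 < 6.8).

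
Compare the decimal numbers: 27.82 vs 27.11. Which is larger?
27.82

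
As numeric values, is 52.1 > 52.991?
False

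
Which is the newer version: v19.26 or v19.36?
v19.36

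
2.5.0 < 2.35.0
True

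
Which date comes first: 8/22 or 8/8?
8/8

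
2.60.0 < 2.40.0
False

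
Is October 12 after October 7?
Yes. Day 12 comes after day 7 in October — this is a date comparison, not a decimal one (the decimal 10.12 would be smaller than 10.7).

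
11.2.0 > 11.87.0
False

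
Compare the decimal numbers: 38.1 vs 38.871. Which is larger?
38.871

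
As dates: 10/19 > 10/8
True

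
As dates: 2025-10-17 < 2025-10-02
False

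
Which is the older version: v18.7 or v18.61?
v18.7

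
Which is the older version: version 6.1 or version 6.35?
version 6.1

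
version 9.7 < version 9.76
True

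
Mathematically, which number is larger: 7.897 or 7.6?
7.897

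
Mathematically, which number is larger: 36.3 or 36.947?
36.947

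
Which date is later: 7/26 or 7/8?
7/26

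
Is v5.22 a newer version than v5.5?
Yes. Version numbers are compared segment by segment as integers, not as decimals: minor version 22 > 5, so v5.22 > v5.5 (even though the decimal 5.22 < 5.5).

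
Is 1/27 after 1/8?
Yes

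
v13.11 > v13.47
False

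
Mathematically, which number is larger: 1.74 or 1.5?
1.74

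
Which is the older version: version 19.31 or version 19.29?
version 19.29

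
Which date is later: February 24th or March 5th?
March 5th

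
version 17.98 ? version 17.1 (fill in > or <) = >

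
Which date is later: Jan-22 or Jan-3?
Jan-22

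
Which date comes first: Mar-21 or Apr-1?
Mar-21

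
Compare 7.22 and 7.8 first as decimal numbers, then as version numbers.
As decimals: 7.22 < 7.8. As versions: v7.22 > v7.8 (minor version 22 > 8).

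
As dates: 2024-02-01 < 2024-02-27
True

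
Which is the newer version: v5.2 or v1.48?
v5.2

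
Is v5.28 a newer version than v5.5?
Yes. Version numbers are compared segment by segment as integers, not as decimals: minor version 28 > 5, so v5.28 > v5.5 (even though the decimal 5.28 < 5.5).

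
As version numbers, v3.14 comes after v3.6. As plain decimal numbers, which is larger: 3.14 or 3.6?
3.6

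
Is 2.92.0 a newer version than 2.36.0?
Yes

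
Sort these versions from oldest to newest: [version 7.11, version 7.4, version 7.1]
[version 7.1, version 7.4, version 7.11]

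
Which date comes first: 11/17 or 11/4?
11/4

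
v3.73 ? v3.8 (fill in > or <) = >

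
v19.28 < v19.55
True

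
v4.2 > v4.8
False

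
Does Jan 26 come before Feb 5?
Yes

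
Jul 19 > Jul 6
True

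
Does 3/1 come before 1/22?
No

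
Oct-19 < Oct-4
False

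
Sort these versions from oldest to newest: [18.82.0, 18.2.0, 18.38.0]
[18.2.0, 18.38.0, 18.82.0]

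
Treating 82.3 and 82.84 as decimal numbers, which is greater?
82.84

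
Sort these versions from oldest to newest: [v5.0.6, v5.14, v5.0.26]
[v5.0.6, v5.0.26, v5.14]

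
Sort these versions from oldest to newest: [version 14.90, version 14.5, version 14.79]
[version 14.5, version 14.79, version 14.90]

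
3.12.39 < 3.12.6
False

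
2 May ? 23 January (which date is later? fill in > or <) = >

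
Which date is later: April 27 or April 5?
April 27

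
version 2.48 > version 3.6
False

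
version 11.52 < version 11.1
False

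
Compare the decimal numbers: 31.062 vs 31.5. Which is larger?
31.5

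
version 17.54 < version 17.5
False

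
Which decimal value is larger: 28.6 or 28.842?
28.842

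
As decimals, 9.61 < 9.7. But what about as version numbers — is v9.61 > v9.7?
True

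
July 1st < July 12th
True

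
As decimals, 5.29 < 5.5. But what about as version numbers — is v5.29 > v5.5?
True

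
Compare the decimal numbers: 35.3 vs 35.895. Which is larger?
35.895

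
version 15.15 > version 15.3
True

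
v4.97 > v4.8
True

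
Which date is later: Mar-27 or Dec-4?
Dec-4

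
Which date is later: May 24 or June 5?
June 5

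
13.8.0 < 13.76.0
True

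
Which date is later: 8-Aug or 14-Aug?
14-Aug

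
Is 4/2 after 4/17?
No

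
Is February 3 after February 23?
No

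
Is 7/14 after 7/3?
Yes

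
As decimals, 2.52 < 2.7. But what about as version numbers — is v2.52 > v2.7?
True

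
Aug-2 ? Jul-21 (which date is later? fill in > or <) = >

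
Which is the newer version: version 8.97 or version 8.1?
version 8.97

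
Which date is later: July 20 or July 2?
July 20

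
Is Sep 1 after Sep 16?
No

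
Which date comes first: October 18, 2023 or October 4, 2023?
October 4, 2023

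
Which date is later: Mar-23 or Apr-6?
Apr-6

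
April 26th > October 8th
False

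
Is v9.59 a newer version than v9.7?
Yes. Version numbers are compared segment by segment as integers, not as decimals: minor version 59 > 7, so v9.59 > v9.7 (even though the decimal 9.59 < 9.7).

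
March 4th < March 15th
True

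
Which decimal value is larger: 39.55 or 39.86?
39.86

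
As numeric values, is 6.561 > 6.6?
False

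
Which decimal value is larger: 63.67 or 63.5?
63.67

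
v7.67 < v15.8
True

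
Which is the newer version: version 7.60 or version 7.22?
version 7.60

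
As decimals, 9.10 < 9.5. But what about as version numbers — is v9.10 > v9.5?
True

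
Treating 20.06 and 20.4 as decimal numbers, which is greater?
20.4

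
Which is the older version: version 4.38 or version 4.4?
version 4.4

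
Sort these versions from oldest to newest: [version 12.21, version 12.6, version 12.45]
[version 12.6, version 12.21, version 12.45]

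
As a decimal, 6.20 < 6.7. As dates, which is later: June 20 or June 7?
June 20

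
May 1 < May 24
True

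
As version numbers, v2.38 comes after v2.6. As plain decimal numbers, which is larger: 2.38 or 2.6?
2.6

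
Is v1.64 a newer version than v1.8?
Yes. Version numbers are compared segment by segment as integers, not as decimals: minor version 64 > 8, so v1.64 > v1.8 (even though the decimal 1.64 < 1.8).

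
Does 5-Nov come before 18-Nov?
Yes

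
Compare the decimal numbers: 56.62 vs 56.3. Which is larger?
56.62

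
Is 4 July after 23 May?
Yes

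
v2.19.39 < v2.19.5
False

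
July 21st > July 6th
True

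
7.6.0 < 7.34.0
True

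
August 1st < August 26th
True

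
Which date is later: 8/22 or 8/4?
8/22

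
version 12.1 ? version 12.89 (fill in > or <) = <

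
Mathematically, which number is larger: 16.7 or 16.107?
16.7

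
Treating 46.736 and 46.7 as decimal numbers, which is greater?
46.736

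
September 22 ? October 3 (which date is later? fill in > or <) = <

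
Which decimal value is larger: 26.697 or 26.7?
26.7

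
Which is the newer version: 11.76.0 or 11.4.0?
11.76.0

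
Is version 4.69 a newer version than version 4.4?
Yes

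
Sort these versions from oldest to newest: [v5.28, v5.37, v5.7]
[v5.7, v5.28, v5.37]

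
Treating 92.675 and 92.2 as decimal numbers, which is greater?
92.675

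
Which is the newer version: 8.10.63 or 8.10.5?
8.10.63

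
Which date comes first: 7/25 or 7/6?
7/6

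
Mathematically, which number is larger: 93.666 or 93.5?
93.666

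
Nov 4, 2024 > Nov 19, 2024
False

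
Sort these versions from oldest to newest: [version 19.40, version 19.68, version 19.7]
[version 19.7, version 19.40, version 19.68]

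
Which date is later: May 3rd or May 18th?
May 18th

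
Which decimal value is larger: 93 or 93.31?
93.31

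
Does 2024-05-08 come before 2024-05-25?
Yes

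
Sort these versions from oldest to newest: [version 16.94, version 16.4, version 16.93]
[version 16.4, version 16.93, version 16.94]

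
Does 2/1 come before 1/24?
No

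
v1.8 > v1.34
False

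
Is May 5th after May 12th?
No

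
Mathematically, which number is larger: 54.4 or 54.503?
54.503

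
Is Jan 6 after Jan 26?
No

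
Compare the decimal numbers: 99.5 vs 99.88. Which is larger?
99.88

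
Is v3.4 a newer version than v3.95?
No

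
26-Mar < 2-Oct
True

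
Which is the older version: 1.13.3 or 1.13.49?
1.13.3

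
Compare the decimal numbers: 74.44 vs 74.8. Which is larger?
74.8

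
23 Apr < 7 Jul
True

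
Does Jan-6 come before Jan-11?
Yes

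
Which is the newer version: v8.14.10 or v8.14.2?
v8.14.10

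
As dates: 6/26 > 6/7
True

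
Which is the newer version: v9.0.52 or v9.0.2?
v9.0.52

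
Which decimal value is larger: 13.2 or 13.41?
13.41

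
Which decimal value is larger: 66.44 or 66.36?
66.44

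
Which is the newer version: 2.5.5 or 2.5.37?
2.5.37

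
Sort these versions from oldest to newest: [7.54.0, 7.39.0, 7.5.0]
[7.5.0, 7.39.0, 7.54.0]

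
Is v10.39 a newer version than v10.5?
Yes. Version numbers are compared segment by segment as integers, not as decimals: minor version 39 > 5, so v10.39 > v10.5 (even though the decimal 10.39 < 10.5).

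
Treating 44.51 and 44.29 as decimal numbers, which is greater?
44.51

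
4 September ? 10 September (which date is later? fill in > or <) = <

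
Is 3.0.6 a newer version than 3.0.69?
No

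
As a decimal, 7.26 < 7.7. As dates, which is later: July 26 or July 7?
July 26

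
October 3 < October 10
True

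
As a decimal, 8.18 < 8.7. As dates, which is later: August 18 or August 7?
August 18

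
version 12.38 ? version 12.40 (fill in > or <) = <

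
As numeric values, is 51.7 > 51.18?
True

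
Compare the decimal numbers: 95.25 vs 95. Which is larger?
95.25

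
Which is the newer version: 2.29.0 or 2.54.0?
2.54.0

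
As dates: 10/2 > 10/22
False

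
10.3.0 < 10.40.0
True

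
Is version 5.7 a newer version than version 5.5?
Yes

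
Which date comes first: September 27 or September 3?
September 3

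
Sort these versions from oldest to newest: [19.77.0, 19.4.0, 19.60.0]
[19.4.0, 19.60.0, 19.77.0]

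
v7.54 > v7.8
True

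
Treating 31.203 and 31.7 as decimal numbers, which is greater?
31.7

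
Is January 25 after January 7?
Yes. Day 25 comes after day 7 in January — this is a date comparison, not a decimal one (the decimal 1.25 would be smaller than 1.7).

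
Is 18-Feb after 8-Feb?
Yes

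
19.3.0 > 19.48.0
False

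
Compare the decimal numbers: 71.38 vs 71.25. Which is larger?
71.38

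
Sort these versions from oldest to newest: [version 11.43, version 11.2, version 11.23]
[version 11.2, version 11.23, version 11.43]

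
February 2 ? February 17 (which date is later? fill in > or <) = <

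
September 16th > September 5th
True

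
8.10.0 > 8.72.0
False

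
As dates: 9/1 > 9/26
False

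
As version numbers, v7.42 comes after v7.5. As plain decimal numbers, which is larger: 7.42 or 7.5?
7.5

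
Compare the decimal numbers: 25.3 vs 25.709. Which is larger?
25.709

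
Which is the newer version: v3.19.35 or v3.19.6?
v3.19.35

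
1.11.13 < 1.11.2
False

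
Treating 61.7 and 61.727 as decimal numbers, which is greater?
61.727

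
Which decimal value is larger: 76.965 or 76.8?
76.965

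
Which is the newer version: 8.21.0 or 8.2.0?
8.21.0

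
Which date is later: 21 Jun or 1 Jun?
21 Jun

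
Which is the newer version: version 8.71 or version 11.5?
version 11.5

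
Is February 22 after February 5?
Yes. Day 22 comes after day 5 in February — this is a date comparison, not a decimal one (the decimal 2.22 would be smaller than 2.5).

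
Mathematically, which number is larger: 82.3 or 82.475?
82.475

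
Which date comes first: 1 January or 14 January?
1 January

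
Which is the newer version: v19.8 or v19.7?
v19.8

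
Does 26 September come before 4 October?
Yes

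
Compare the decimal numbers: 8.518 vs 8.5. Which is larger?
8.518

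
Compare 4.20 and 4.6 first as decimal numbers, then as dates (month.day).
As decimals: 4.20 < 4.6. As dates: 4/20 is later than 4/6 (day 20 > day 6).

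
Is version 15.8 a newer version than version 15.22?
No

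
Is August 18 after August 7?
Yes. Day 18 comes after day 7 in August — this is a date comparison, not a decimal one (the decimal 8.18 would be smaller than 8.7).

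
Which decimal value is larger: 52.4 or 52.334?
52.4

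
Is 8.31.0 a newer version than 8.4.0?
Yes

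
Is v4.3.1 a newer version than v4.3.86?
No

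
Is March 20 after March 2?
Yes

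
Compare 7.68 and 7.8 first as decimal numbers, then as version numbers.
As decimals: 7.68 < 7.8. As versions: v7.68 > v7.8 (minor version 68 > 8).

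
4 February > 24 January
True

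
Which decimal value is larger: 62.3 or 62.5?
62.5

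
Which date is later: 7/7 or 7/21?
7/21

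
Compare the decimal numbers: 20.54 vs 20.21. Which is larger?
20.54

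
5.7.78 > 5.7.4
True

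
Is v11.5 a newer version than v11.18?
No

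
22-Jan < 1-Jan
False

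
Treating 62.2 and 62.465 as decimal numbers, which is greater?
62.465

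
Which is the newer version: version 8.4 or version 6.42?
version 8.4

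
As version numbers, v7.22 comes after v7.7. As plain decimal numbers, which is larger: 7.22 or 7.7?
7.7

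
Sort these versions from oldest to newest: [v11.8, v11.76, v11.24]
[v11.8, v11.24, v11.76]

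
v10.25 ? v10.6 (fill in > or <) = >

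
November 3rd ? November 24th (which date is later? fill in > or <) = <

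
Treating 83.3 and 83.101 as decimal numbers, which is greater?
83.3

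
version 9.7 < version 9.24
True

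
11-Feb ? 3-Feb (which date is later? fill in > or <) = >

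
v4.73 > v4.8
True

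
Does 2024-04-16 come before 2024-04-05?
No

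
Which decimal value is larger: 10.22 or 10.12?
10.22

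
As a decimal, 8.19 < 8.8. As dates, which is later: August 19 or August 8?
August 19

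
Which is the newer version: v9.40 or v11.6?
v11.6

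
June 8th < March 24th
False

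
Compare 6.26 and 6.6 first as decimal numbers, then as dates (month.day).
As decimals: 6.26 < 6.6. As dates: 6/26 is later than 6/6 (day 26 > day 6).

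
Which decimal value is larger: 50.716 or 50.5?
50.716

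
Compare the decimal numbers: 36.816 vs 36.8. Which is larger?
36.816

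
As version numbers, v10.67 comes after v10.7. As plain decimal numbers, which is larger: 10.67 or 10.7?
10.7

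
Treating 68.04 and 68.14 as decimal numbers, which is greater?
68.14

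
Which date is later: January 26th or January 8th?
January 26th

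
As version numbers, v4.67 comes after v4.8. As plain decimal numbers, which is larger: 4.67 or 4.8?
4.8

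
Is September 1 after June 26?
Yes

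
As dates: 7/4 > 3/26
True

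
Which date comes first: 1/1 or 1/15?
1/1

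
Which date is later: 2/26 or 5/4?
5/4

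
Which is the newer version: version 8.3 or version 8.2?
version 8.3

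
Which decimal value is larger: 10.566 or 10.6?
10.6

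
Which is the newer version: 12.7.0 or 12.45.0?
12.45.0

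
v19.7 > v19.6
True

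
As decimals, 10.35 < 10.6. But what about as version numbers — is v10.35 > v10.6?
True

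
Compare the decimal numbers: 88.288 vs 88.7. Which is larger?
88.7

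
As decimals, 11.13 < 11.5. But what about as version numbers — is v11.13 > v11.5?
True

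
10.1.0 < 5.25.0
False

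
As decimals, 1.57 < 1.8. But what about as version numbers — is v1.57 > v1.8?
True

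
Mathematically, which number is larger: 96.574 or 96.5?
96.574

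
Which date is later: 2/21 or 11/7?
11/7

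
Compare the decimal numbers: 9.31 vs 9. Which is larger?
9.31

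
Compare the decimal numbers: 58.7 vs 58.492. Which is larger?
58.7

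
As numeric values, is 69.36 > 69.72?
False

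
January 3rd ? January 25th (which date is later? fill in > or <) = <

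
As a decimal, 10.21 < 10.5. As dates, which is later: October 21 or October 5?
October 21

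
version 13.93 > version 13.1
True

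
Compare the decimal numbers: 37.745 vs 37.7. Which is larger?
37.745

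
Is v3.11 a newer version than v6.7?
No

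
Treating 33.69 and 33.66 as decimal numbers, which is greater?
33.69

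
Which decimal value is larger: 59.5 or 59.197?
59.5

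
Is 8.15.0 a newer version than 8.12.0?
Yes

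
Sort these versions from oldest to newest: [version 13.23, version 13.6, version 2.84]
[version 2.84, version 13.6, version 13.23]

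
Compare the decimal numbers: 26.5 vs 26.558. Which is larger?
26.558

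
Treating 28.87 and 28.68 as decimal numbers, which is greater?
28.87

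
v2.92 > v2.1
True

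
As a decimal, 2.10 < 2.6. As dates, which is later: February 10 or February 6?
February 10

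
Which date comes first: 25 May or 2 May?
2 May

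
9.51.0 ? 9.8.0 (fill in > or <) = >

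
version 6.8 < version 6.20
True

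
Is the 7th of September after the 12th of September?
No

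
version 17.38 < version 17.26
False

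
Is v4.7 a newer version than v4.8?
No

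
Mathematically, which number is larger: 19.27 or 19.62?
19.62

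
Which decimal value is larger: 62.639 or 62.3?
62.639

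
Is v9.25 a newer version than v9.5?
Yes. Version numbers are compared segment by segment as integers, not as decimals: minor version 25 > 5, so v9.25 > v9.5 (even though the decimal 9.25 < 9.5).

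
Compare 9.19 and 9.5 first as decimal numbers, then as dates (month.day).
As decimals: 9.19 < 9.5. As dates: 9/19 is later than 9/5 (day 19 > day 5).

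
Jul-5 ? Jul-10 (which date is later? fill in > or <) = <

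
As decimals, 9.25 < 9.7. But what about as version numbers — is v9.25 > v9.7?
True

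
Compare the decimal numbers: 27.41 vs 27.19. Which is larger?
27.41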